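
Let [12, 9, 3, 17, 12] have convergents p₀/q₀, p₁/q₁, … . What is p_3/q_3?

Using pₖ = aₖpₖ₋₁ + pₖ₋₂, qₖ = aₖqₖ₋₁ + qₖ₋₂ (with p₋₁=1, p₋₂=0, q₋₁=0, q₋₂=1):
  k=0: a=12, p=12, q=1
  k=1: a=9, p=109, q=9
  k=2: a=3, p=339, q=28
  k=3: a=17, p=5872, q=485

5872/485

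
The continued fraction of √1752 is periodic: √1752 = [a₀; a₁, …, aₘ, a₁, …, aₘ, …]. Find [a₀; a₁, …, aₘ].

[41; 1, 5, 1, 82]

a₀ = ⌊√1752⌋ = 41.
With m₀=0, d₀=1 and mₖ₊₁ = dₖaₖ − mₖ, dₖ₊₁ = (n − mₖ₊₁²)/dₖ, aₖ₊₁ = ⌊(a₀+mₖ₊₁)/dₖ₊₁⌋:
  k=1: m=41, d=71, a=1
  k=2: m=30, d=12, a=5
  k=3: m=30, d=71, a=1
  k=4: m=41, d=1, a=82
d=1 and a=2a₀=82 at k=4, so the next step gives (m, d) = (41, 71) again — its k=1 value — and the period has length 4.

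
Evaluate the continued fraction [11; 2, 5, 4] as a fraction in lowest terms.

Fold from the inside: start with 4/1.
  5 + 1/4 = 21/4
  2 + 4/21 = 46/21
  11 + 21/46 = 527/46

527/46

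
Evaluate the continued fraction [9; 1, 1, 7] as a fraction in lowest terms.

Using pₖ = aₖpₖ₋₁ + pₖ₋₂ and qₖ = aₖqₖ₋₁ + qₖ₋₂:
  k=0: a=9, p=9, q=1
  k=1: a=1, p=10, q=1
  k=2: a=1, p=19, q=2
  k=3: a=7, p=143, q=15

143/15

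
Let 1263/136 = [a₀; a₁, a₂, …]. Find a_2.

1263 = 9·136 + 39   →  a_0 = 9
136 = 3·39 + 19   →  a_1 = 3
39 = 2·19 + 1   →  a_2 = 2

2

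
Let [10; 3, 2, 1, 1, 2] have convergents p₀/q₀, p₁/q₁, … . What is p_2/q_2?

72/7

Using pₖ = aₖpₖ₋₁ + pₖ₋₂, qₖ = aₖqₖ₋₁ + qₖ₋₂ (with p₋₁=1, p₋₂=0, q₋₁=0, q₋₂=1):
  k=0: a=10, p=10, q=1
  k=1: a=3, p=31, q=3
  k=2: a=2, p=72, q=7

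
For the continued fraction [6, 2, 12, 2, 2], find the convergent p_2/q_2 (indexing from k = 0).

162/25

Using pₖ = aₖpₖ₋₁ + pₖ₋₂, qₖ = aₖqₖ₋₁ + qₖ₋₂ (with p₋₁=1, p₋₂=0, q₋₁=0, q₋₂=1):
  k=0: a=6, p=6, q=1
  k=1: a=2, p=13, q=2
  k=2: a=12, p=162, q=25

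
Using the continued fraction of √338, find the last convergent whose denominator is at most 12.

√338 = [18; 2, 1, 1, 2, 36, …] (period length 5).
Convergents:
  p_0/q_0 = 18/1
  p_1/q_1 = 37/2
  p_2/q_2 = 55/3
  p_3/q_3 = 92/5
  p_4/q_4 = 239/13
q_3 = 5 ≤ 12 < 13 = q_4, so the answer is 92/5.

92/5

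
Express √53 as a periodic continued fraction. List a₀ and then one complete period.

a₀ = ⌊√53⌋ = 7.
With m₀=0, d₀=1 and mₖ₊₁ = dₖaₖ − mₖ, dₖ₊₁ = (n − mₖ₊₁²)/dₖ, aₖ₊₁ = ⌊(a₀+mₖ₊₁)/dₖ₊₁⌋:
  k=1: m=7, d=4, a=3
  k=2: m=5, d=7, a=1
  k=3: m=2, d=7, a=1
  k=4: m=5, d=4, a=3
  k=5: m=7, d=1, a=14
d=1 and a=2a₀=14 at k=5, so the next step gives (m, d) = (7, 4) again — its k=1 value — and the period has length 5.

[7; 3, 1, 1, 3, 14]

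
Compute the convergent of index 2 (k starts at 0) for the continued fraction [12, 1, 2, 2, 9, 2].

38/3

Using pₖ = aₖpₖ₋₁ + pₖ₋₂, qₖ = aₖqₖ₋₁ + qₖ₋₂ (with p₋₁=1, p₋₂=0, q₋₁=0, q₋₂=1):
  k=0: a=12, p=12, q=1
  k=1: a=1, p=13, q=1
  k=2: a=2, p=38, q=3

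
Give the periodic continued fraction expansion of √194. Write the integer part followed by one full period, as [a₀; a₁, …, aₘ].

[13; 1, 12, 1, 26]

a₀ = ⌊√194⌋ = 13.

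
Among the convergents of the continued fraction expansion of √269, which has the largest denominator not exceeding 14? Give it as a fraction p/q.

√269 = [16; 2, 2, 32, …] (period length 3).
Convergents:
  p_0/q_0 = 16/1
  p_1/q_1 = 33/2
  p_2/q_2 = 82/5
  p_3/q_3 = 2657/162
q_2 = 5 ≤ 14 < 162 = q_3, so the answer is 82/5.

82/5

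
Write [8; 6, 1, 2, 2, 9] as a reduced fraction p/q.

3610/443

Fold from the inside: start with 9/1.
  2 + 1/9 = 19/9
  2 + 9/19 = 47/19
  1 + 19/47 = 66/47
  6 + 47/66 = 443/66
  8 + 66/443 = 3610/443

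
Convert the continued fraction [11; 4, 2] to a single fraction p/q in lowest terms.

101/9

Using pₖ = aₖpₖ₋₁ + pₖ₋₂ and qₖ = aₖqₖ₋₁ + qₖ₋₂:
  k=0: a=11, p=11, q=1
  k=1: a=4, p=45, q=4
  k=2: a=2, p=101, q=9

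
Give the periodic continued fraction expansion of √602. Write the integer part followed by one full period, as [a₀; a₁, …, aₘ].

a₀ = ⌊√602⌋ = 24.

[24; 1, 1, 6, 1, 1, 48]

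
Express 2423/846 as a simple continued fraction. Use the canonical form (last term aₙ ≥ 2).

2423 = 2×846 + 731
846 = 1×731 + 115
731 = 6×115 + 41
115 = 2×41 + 33
41 = 1×33 + 8
33 = 4×8 + 1
8 = 8×1 + 0  (stop)
So 2423/846 = [2; 1, 6, 2, 1, 4, 8].

[2; 1, 6, 2, 1, 4, 8]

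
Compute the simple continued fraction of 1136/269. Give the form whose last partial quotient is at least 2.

1136 = 4×269 + 60
269 = 4×60 + 29
60 = 2×29 + 2
29 = 14×2 + 1
2 = 2×1 + 0  (stop)
So 1136/269 = [4; 4, 2, 14, 2].

[4; 4, 2, 14, 2]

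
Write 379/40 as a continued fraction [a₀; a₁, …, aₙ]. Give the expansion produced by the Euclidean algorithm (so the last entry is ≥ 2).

[9; 2, 9, 2]

379 = 9*40 + 19
40 = 2*19 + 2
19 = 9*2 + 1
2 = 2*1 + 0  (stop)
So 379/40 = [9; 2, 9, 2].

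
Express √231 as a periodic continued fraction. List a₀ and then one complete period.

[15; 5, 30]

a₀ = ⌊√231⌋ = 15.
With m₀=0, d₀=1 and mₖ₊₁ = dₖaₖ − mₖ, dₖ₊₁ = (n − mₖ₊₁²)/dₖ, aₖ₊₁ = ⌊(a₀+mₖ₊₁)/dₖ₊₁⌋:
  k=1: m=15, d=6, a=5
  k=2: m=15, d=1, a=30
d=1 and a=2a₀=30 at k=2, so the next step gives (m, d) = (15, 6) again — its k=1 value — and the period has length 2.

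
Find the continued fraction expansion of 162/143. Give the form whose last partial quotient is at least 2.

162 = 1×143 + 19
143 = 7×19 + 10
19 = 1×10 + 9
10 = 1×9 + 1
9 = 9×1 + 0  (stop)
So 162/143 = [1; 7, 1, 1, 9].

[1; 7, 1, 1, 9]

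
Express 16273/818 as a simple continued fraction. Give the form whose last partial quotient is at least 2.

[19; 1, 8, 2, 2, 17]

16273 = 19*818 + 731
818 = 1*731 + 87
731 = 8*87 + 35
87 = 2*35 + 17
35 = 2*17 + 1
17 = 17*1 + 0  (stop)
So 16273/818 = [19; 1, 8, 2, 2, 17].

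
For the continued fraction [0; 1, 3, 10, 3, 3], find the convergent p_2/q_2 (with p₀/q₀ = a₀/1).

Using pₖ = aₖpₖ₋₁ + pₖ₋₂, qₖ = aₖqₖ₋₁ + qₖ₋₂ (with p₋₁=1, p₋₂=0, q₋₁=0, q₋₂=1):
  k=0: a=0, p=0, q=1
  k=1: a=1, p=1, q=1
  k=2: a=3, p=3, q=4

3/4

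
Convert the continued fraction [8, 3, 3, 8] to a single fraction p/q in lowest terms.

689/83

Using pₖ = aₖpₖ₋₁ + pₖ₋₂ and qₖ = aₖqₖ₋₁ + qₖ₋₂:
  k=0: a=8, p=8, q=1
  k=1: a=3, p=25, q=3
  k=2: a=3, p=83, q=10
  k=3: a=8, p=689, q=83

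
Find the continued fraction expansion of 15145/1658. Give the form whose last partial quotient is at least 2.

15145 = 9*1658 + 223
1658 = 7*223 + 97
223 = 2*97 + 29
97 = 3*29 + 10
29 = 2*10 + 9
10 = 1*9 + 1
9 = 9*1 + 0  (stop)
So 15145/1658 = [9; 7, 2, 3, 2, 1, 9].

[9; 7, 2, 3, 2, 1, 9]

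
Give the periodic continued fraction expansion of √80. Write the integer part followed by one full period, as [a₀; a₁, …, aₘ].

a₀ = ⌊√80⌋ = 8.
With m₀=0, d₀=1 and mₖ₊₁ = dₖaₖ − mₖ, dₖ₊₁ = (n − mₖ₊₁²)/dₖ, aₖ₊₁ = ⌊(a₀+mₖ₊₁)/dₖ₊₁⌋:
  k=1: m=8, d=16, a=1
  k=2: m=8, d=1, a=16
d=1 and a=2a₀=16 at k=2, so the next step gives (m, d) = (8, 16) again — its k=1 value — and the period has length 2.

[8; 1, 16]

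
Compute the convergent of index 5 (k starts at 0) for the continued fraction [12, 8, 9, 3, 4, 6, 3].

74110/6113

Using pₖ = aₖpₖ₋₁ + pₖ₋₂, qₖ = aₖqₖ₋₁ + qₖ₋₂ (with p₋₁=1, p₋₂=0, q₋₁=0, q₋₂=1):
  k=0: a=12, p=12, q=1
  k=1: a=8, p=97, q=8
  k=2: a=9, p=885, q=73
  k=3: a=3, p=2752, q=227
  k=4: a=4, p=11893, q=981
  k=5: a=6, p=74110, q=6113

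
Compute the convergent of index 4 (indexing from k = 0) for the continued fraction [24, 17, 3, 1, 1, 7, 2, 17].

Using pₖ = aₖpₖ₋₁ + pₖ₋₂, qₖ = aₖqₖ₋₁ + qₖ₋₂ (with p₋₁=1, p₋₂=0, q₋₁=0, q₋₂=1):
  k=0: a=24, p=24, q=1
  k=1: a=17, p=409, q=17
  k=2: a=3, p=1251, q=52
  k=3: a=1, p=1660, q=69
  k=4: a=1, p=2911, q=121

2911/121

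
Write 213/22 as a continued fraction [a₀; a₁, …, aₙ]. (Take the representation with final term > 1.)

[9; 1, 2, 7]

213 = 9*22 + 15
22 = 1*15 + 7
15 = 2*7 + 1
7 = 7*1 + 0  (stop)
So 213/22 = [9; 1, 2, 7].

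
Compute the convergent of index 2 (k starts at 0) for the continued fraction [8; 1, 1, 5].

Using pₖ = aₖpₖ₋₁ + pₖ₋₂, qₖ = aₖqₖ₋₁ + qₖ₋₂ (with p₋₁=1, p₋₂=0, q₋₁=0, q₋₂=1):
  k=0: a=8, p=8, q=1
  k=1: a=1, p=9, q=1
  k=2: a=1, p=17, q=2

17/2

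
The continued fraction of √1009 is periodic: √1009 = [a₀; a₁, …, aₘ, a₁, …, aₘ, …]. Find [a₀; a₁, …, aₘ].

[31; 1, 3, 3, 1, 62]

a₀ = ⌊√1009⌋ = 31.
With m₀=0, d₀=1 and mₖ₊₁ = dₖaₖ − mₖ, dₖ₊₁ = (n − mₖ₊₁²)/dₖ, aₖ₊₁ = ⌊(a₀+mₖ₊₁)/dₖ₊₁⌋:
  k=1: m=31, d=48, a=1
  k=2: m=17, d=15, a=3
  k=3: m=28, d=15, a=3
  k=4: m=17, d=48, a=1
  k=5: m=31, d=1, a=62
d=1 and a=2a₀=62 at k=5, so the next step gives (m, d) = (31, 48) again — its k=1 value — and the period has length 5.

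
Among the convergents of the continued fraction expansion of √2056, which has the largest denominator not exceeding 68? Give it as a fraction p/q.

1587/35

√2056 = [45; 2, 1, 10, 1, 2, 90, …] (period length 6).
Convergents:
  p_0/q_0 = 45/1
  p_1/q_1 = 91/2
  p_2/q_2 = 136/3
  p_3/q_3 = 1451/32
  p_4/q_4 = 1587/35
  p_5/q_5 = 4625/102
q_4 = 35 ≤ 68 < 102 = q_5, so the answer is 1587/35.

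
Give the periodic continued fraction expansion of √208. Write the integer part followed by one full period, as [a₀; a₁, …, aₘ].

[14; 2, 2, 1, 2, 2, 28]

a₀ = ⌊√208⌋ = 14.
With m₀=0, d₀=1 and mₖ₊₁ = dₖaₖ − mₖ, dₖ₊₁ = (n − mₖ₊₁²)/dₖ, aₖ₊₁ = ⌊(a₀+mₖ₊₁)/dₖ₊₁⌋:
  k=1: m=14, d=12, a=2
  k=2: m=10, d=9, a=2
  k=3: m=8, d=16, a=1
  k=4: m=8, d=9, a=2
  k=5: m=10, d=12, a=2
  k=6: m=14, d=1, a=28
d=1 and a=2a₀=28 at k=6, so the next step gives (m, d) = (14, 12) again — its k=1 value — and the period has length 6.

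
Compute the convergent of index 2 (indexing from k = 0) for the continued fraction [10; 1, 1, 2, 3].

Using pₖ = aₖpₖ₋₁ + pₖ₋₂, qₖ = aₖqₖ₋₁ + qₖ₋₂ (with p₋₁=1, p₋₂=0, q₋₁=0, q₋₂=1):
  k=0: a=10, p=10, q=1
  k=1: a=1, p=11, q=1
  k=2: a=1, p=21, q=2

21/2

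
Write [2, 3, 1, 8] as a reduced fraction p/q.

Fold from the inside: start with 8/1.
  1 + 1/8 = 9/8
  3 + 8/9 = 35/9
  2 + 9/35 = 79/35

79/35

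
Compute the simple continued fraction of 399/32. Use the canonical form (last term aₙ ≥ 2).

399 = 12*32 + 15
32 = 2*15 + 2
15 = 7*2 + 1
2 = 2*1 + 0  (stop)
So 399/32 = [12; 2, 7, 2].

[12; 2, 7, 2]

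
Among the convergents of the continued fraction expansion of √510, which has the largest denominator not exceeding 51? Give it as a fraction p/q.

√510 = [22; 1, 1, 2, 1, 1, 44, …] (period length 6).
Convergents:
  p_0/q_0 = 22/1
  p_1/q_1 = 23/1
  p_2/q_2 = 45/2
  p_3/q_3 = 113/5
  p_4/q_4 = 158/7
  p_5/q_5 = 271/12
  p_6/q_6 = 12082/535
q_5 = 12 ≤ 51 < 535 = q_6, so the answer is 271/12.

271/12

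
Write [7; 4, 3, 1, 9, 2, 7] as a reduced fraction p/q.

18876/2609

Fold from the inside: start with 7/1.
  2 + 1/7 = 15/7
  9 + 7/15 = 142/15
  1 + 15/142 = 157/142
  3 + 142/157 = 613/157
  4 + 157/613 = 2609/613
  7 + 613/2609 = 18876/2609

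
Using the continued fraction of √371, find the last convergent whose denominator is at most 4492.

64853/3367

√371 = [19; 3, 1, 4, 1, 3, 38, …] (period length 6).
Convergents:
  p_0/q_0 = 19/1
  p_1/q_1 = 58/3
  p_2/q_2 = 77/4
  p_3/q_3 = 366/19
  p_4/q_4 = 443/23
  p_5/q_5 = 1695/88
  p_6/q_6 = 64853/3367
  p_7/q_7 = 196254/10189
q_6 = 3367 ≤ 4492 < 10189 = q_7, so the answer is 64853/3367.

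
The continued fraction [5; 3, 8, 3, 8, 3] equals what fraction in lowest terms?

10774/2025

Using pₖ = aₖpₖ₋₁ + pₖ₋₂ and qₖ = aₖqₖ₋₁ + qₖ₋₂:
  k=0: a=5, p=5, q=1
  k=1: a=3, p=16, q=3
  k=2: a=8, p=133, q=25
  k=3: a=3, p=415, q=78
  k=4: a=8, p=3453, q=649
  k=5: a=3, p=10774, q=2025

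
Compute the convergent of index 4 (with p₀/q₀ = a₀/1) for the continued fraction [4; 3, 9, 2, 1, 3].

376/87

Using pₖ = aₖpₖ₋₁ + pₖ₋₂, qₖ = aₖqₖ₋₁ + qₖ₋₂ (with p₋₁=1, p₋₂=0, q₋₁=0, q₋₂=1):
  k=0: a=4, p=4, q=1
  k=1: a=3, p=13, q=3
  k=2: a=9, p=121, q=28
  k=3: a=2, p=255, q=59
  k=4: a=1, p=376, q=87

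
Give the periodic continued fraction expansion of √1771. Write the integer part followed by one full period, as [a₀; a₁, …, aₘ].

[42; 12, 84]

a₀ = ⌊√1771⌋ = 42.
With m₀=0, d₀=1 and mₖ₊₁ = dₖaₖ − mₖ, dₖ₊₁ = (n − mₖ₊₁²)/dₖ, aₖ₊₁ = ⌊(a₀+mₖ₊₁)/dₖ₊₁⌋:
  k=1: m=42, d=7, a=12
  k=2: m=42, d=1, a=84
d=1 and a=2a₀=84 at k=2, so the next step gives (m, d) = (42, 7) again — its k=1 value — and the period has length 2.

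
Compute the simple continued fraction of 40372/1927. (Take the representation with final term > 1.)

[20; 1, 19, 3, 1, 1, 13]

40372 = 20×1927 + 1832
1927 = 1×1832 + 95
1832 = 19×95 + 27
95 = 3×27 + 14
27 = 1×14 + 13
14 = 1×13 + 1
13 = 13×1 + 0  (stop)
So 40372/1927 = [20; 1, 19, 3, 1, 1, 13].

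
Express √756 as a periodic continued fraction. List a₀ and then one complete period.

a₀ = ⌊√756⌋ = 27.
With m₀=0, d₀=1 and mₖ₊₁ = dₖaₖ − mₖ, dₖ₊₁ = (n − mₖ₊₁²)/dₖ, aₖ₊₁ = ⌊(a₀+mₖ₊₁)/dₖ₊₁⌋:
  k=1: m=27, d=27, a=2
  k=2: m=27, d=1, a=54
d=1 and a=2a₀=54 at k=2, so the next step gives (m, d) = (27, 27) again — its k=1 value — and the period has length 2.

[27; 2, 54]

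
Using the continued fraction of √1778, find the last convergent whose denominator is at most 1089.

21294/505

√1778 = [42; 6, 84, …] (period length 2).
Convergents:
  p_0/q_0 = 42/1
  p_1/q_1 = 253/6
  p_2/q_2 = 21294/505
  p_3/q_3 = 128017/3036
q_2 = 505 ≤ 1089 < 3036 = q_3, so the answer is 21294/505.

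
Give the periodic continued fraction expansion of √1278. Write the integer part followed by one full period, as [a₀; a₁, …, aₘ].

[35; 1, 2, 1, 70]

a₀ = ⌊√1278⌋ = 35.
With m₀=0, d₀=1 and mₖ₊₁ = dₖaₖ − mₖ, dₖ₊₁ = (n − mₖ₊₁²)/dₖ, aₖ₊₁ = ⌊(a₀+mₖ₊₁)/dₖ₊₁⌋:
  k=1: m=35, d=53, a=1
  k=2: m=18, d=18, a=2
  k=3: m=18, d=53, a=1
  k=4: m=35, d=1, a=70
d=1 and a=2a₀=70 at k=4, so the next step gives (m, d) = (35, 53) again — its k=1 value — and the period has length 4.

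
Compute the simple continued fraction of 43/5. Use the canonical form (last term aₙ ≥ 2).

43 = 8·5 + 3
5 = 1·3 + 2
3 = 1·2 + 1
2 = 2·1 + 0  (stop)
So 43/5 = [8; 1, 1, 2].

[8; 1, 1, 2]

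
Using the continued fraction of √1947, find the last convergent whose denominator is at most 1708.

√1947 = [44; 8, 88, …] (period length 2).
Convergents:
  p_0/q_0 = 44/1
  p_1/q_1 = 353/8
  p_2/q_2 = 31108/705
  p_3/q_3 = 249217/5648
q_2 = 705 ≤ 1708 < 5648 = q_3, so the answer is 31108/705.

31108/705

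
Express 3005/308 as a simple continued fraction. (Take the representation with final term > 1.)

[9; 1, 3, 9, 2, 1, 2]

3005 = 9×308 + 233
308 = 1×233 + 75
233 = 3×75 + 8
75 = 9×8 + 3
8 = 2×3 + 2
3 = 1×2 + 1
2 = 2×1 + 0  (stop)
So 3005/308 = [9; 1, 3, 9, 2, 1, 2].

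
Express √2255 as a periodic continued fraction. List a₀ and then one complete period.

a₀ = ⌊√2255⌋ = 47.
With m₀=0, d₀=1 and mₖ₊₁ = dₖaₖ − mₖ, dₖ₊₁ = (n − mₖ₊₁²)/dₖ, aₖ₊₁ = ⌊(a₀+mₖ₊₁)/dₖ₊₁⌋:
  k=1: m=47, d=46, a=2
  k=2: m=45, d=5, a=18
  k=3: m=45, d=46, a=2
  k=4: m=47, d=1, a=94
d=1 and a=2a₀=94 at k=4, so the next step gives (m, d) = (47, 46) again — its k=1 value — and the period has length 4.

[47; 2, 18, 2, 94]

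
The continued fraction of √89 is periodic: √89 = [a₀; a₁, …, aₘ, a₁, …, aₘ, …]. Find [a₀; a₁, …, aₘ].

[9; 2, 3, 3, 2, 18]

a₀ = ⌊√89⌋ = 9.
With m₀=0, d₀=1 and mₖ₊₁ = dₖaₖ − mₖ, dₖ₊₁ = (n − mₖ₊₁²)/dₖ, aₖ₊₁ = ⌊(a₀+mₖ₊₁)/dₖ₊₁⌋:
  k=1: m=9, d=8, a=2
  k=2: m=7, d=5, a=3
  k=3: m=8, d=5, a=3
  k=4: m=7, d=8, a=2
  k=5: m=9, d=1, a=18
d=1 and a=2a₀=18 at k=5, so the next step gives (m, d) = (9, 8) again — its k=1 value — and the period has length 5.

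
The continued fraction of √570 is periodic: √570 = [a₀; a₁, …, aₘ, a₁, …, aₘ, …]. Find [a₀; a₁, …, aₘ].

a₀ = ⌊√570⌋ = 23.
With m₀=0, d₀=1 and mₖ₊₁ = dₖaₖ − mₖ, dₖ₊₁ = (n − mₖ₊₁²)/dₖ, aₖ₊₁ = ⌊(a₀+mₖ₊₁)/dₖ₊₁⌋:
  k=1: m=23, d=41, a=1
  k=2: m=18, d=6, a=6
  k=3: m=18, d=41, a=1
  k=4: m=23, d=1, a=46
d=1 and a=2a₀=46 at k=4, so the next step gives (m, d) = (23, 41) again — its k=1 value — and the period has length 4.

[23; 1, 6, 1, 46]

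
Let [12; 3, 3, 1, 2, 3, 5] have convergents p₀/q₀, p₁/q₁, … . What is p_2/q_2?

Using pₖ = aₖpₖ₋₁ + pₖ₋₂, qₖ = aₖqₖ₋₁ + qₖ₋₂ (with p₋₁=1, p₋₂=0, q₋₁=0, q₋₂=1):
  k=0: a=12, p=12, q=1
  k=1: a=3, p=37, q=3
  k=2: a=3, p=123, q=10

123/10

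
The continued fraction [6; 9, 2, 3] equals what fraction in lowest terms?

403/66

Using pₖ = aₖpₖ₋₁ + pₖ₋₂ and qₖ = aₖqₖ₋₁ + qₖ₋₂:
  k=0: a=6, p=6, q=1
  k=1: a=9, p=55, q=9
  k=2: a=2, p=116, q=19
  k=3: a=3, p=403, q=66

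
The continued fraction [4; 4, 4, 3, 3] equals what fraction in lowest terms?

Using pₖ = aₖpₖ₋₁ + pₖ₋₂ and qₖ = aₖqₖ₋₁ + qₖ₋₂:
  k=0: a=4, p=4, q=1
  k=1: a=4, p=17, q=4
  k=2: a=4, p=72, q=17
  k=3: a=3, p=233, q=55
  k=4: a=3, p=771, q=182

771/182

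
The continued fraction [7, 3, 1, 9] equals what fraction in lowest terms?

283/39

Using pₖ = aₖpₖ₋₁ + pₖ₋₂ and qₖ = aₖqₖ₋₁ + qₖ₋₂:
  k=0: a=7, p=7, q=1
  k=1: a=3, p=22, q=3
  k=2: a=1, p=29, q=4
  k=3: a=9, p=283, q=39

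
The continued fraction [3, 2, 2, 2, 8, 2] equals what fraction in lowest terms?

Fold from the inside: start with 2/1.
  8 + 1/2 = 17/2
  2 + 2/17 = 36/17
  2 + 17/36 = 89/36
  2 + 36/89 = 214/89
  3 + 89/214 = 731/214

731/214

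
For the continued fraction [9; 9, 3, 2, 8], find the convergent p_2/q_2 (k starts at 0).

Using pₖ = aₖpₖ₋₁ + pₖ₋₂, qₖ = aₖqₖ₋₁ + qₖ₋₂ (with p₋₁=1, p₋₂=0, q₋₁=0, q₋₂=1):
  k=0: a=9, p=9, q=1
  k=1: a=9, p=82, q=9
  k=2: a=3, p=255, q=28

255/28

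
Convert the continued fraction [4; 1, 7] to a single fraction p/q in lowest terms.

Using pₖ = aₖpₖ₋₁ + pₖ₋₂ and qₖ = aₖqₖ₋₁ + qₖ₋₂:
  k=0: a=4, p=4, q=1
  k=1: a=1, p=5, q=1
  k=2: a=7, p=39, q=8

39/8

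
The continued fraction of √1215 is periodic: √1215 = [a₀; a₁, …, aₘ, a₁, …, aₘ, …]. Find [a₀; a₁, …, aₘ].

[34; 1, 5, 1, 68]

a₀ = ⌊√1215⌋ = 34.
With m₀=0, d₀=1 and mₖ₊₁ = dₖaₖ − mₖ, dₖ₊₁ = (n − mₖ₊₁²)/dₖ, aₖ₊₁ = ⌊(a₀+mₖ₊₁)/dₖ₊₁⌋:
  k=1: m=34, d=59, a=1
  k=2: m=25, d=10, a=5
  k=3: m=25, d=59, a=1
  k=4: m=34, d=1, a=68
d=1 and a=2a₀=68 at k=4, so the next step gives (m, d) = (34, 59) again — its k=1 value — and the period has length 4.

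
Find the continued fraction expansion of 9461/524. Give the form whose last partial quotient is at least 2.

9461 = 18·524 + 29
524 = 18·29 + 2
29 = 14·2 + 1
2 = 2·1 + 0  (stop)
So 9461/524 = [18; 18, 14, 2].

[18; 18, 14, 2]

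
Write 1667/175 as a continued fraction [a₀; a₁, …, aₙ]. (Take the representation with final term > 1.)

[9; 1, 1, 9, 4, 2]

1667 = 9·175 + 92
175 = 1·92 + 83
92 = 1·83 + 9
83 = 9·9 + 2
9 = 4·2 + 1
2 = 2·1 + 0  (stop)
So 1667/175 = [9; 1, 1, 9, 4, 2].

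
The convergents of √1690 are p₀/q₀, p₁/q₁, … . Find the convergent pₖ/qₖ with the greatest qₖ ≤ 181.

√1690 = [41; 9, 8, 9, 82, …] (period length 4).
Convergents:
  p_0/q_0 = 41/1
  p_1/q_1 = 370/9
  p_2/q_2 = 3001/73
  p_3/q_3 = 27379/666
q_2 = 73 ≤ 181 < 666 = q_3, so the answer is 3001/73.

3001/73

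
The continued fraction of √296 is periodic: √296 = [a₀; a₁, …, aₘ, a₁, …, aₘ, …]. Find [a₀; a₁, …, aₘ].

[17; 4, 1, 7, 1, 4, 34]

a₀ = ⌊√296⌋ = 17.
With m₀=0, d₀=1 and mₖ₊₁ = dₖaₖ − mₖ, dₖ₊₁ = (n − mₖ₊₁²)/dₖ, aₖ₊₁ = ⌊(a₀+mₖ₊₁)/dₖ₊₁⌋:
  k=1: m=17, d=7, a=4
  k=2: m=11, d=25, a=1
  k=3: m=14, d=4, a=7
  k=4: m=14, d=25, a=1
  k=5: m=11, d=7, a=4
  k=6: m=17, d=1, a=34
d=1 and a=2a₀=34 at k=6, so the next step gives (m, d) = (17, 7) again — its k=1 value — and the period has length 6.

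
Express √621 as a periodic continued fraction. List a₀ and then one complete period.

a₀ = ⌊√621⌋ = 24.

[24; 1, 11, 2, 11, 1, 48]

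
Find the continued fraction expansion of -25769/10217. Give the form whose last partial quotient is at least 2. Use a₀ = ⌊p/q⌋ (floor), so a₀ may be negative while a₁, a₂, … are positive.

-25769 = -3*10217 + 4882
10217 = 2*4882 + 453
4882 = 10*453 + 352
453 = 1*352 + 101
352 = 3*101 + 49
101 = 2*49 + 3
49 = 16*3 + 1
3 = 3*1 + 0  (stop)
So -25769/10217 = [-3; 2, 10, 1, 3, 2, 16, 3].

[-3; 2, 10, 1, 3, 2, 16, 3]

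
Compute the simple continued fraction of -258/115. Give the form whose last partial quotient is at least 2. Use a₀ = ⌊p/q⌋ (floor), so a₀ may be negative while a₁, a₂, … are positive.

[-3; 1, 3, 9, 3]

-258 = -3·115 + 87
115 = 1·87 + 28
87 = 3·28 + 3
28 = 9·3 + 1
3 = 3·1 + 0  (stop)
So -258/115 = [-3; 1, 3, 9, 3].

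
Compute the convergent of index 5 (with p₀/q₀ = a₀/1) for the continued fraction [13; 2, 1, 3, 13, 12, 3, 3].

Using pₖ = aₖpₖ₋₁ + pₖ₋₂, qₖ = aₖqₖ₋₁ + qₖ₋₂ (with p₋₁=1, p₋₂=0, q₋₁=0, q₋₂=1):
  k=0: a=13, p=13, q=1
  k=1: a=2, p=27, q=2
  k=2: a=1, p=40, q=3
  k=3: a=3, p=147, q=11
  k=4: a=13, p=1951, q=146
  k=5: a=12, p=23559, q=1763

23559/1763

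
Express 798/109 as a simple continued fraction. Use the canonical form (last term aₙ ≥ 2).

798 = 7·109 + 35
109 = 3·35 + 4
35 = 8·4 + 3
4 = 1·3 + 1
3 = 3·1 + 0  (stop)
So 798/109 = [7; 3, 8, 1, 3].

[7; 3, 8, 1, 3]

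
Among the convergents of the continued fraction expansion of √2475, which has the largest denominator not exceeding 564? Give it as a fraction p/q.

√2475 = [49; 1, 2, 1, 98, …] (period length 4).
Convergents:
  p_0/q_0 = 49/1
  p_1/q_1 = 50/1
  p_2/q_2 = 149/3
  p_3/q_3 = 199/4
  p_4/q_4 = 19651/395
  p_5/q_5 = 19850/399
  p_6/q_6 = 59351/1193
q_5 = 399 ≤ 564 < 1193 = q_6, so the answer is 19850/399.

19850/399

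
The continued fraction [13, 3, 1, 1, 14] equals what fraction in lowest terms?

Using pₖ = aₖpₖ₋₁ + pₖ₋₂ and qₖ = aₖqₖ₋₁ + qₖ₋₂:
  k=0: a=13, p=13, q=1
  k=1: a=3, p=40, q=3
  k=2: a=1, p=53, q=4
  k=3: a=1, p=93, q=7
  k=4: a=14, p=1355, q=102

1355/102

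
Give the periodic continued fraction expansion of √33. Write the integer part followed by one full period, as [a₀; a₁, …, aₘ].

[5; 1, 2, 1, 10]

a₀ = ⌊√33⌋ = 5.
With m₀=0, d₀=1 and mₖ₊₁ = dₖaₖ − mₖ, dₖ₊₁ = (n − mₖ₊₁²)/dₖ, aₖ₊₁ = ⌊(a₀+mₖ₊₁)/dₖ₊₁⌋:
  k=1: m=5, d=8, a=1
  k=2: m=3, d=3, a=2
  k=3: m=3, d=8, a=1
  k=4: m=5, d=1, a=10
d=1 and a=2a₀=10 at k=4, so the next step gives (m, d) = (5, 8) again — its k=1 value — and the period has length 4.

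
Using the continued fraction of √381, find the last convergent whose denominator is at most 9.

39/2

√381 = [19; 1, 1, 12, 1, 1, 38, …] (period length 6).
Convergents:
  p_0/q_0 = 19/1
  p_1/q_1 = 20/1
  p_2/q_2 = 39/2
  p_3/q_3 = 488/25
q_2 = 2 ≤ 9 < 25 = q_3, so the answer is 39/2.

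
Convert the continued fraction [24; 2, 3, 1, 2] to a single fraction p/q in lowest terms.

611/25

Using pₖ = aₖpₖ₋₁ + pₖ₋₂ and qₖ = aₖqₖ₋₁ + qₖ₋₂:
  k=0: a=24, p=24, q=1
  k=1: a=2, p=49, q=2
  k=2: a=3, p=171, q=7
  k=3: a=1, p=220, q=9
  k=4: a=2, p=611, q=25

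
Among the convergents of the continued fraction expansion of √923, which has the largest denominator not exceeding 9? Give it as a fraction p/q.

243/8

√923 = [30; 2, 1, 1, 1, 2, 60, …] (period length 6).
Convergents:
  p_0/q_0 = 30/1
  p_1/q_1 = 61/2
  p_2/q_2 = 91/3
  p_3/q_3 = 152/5
  p_4/q_4 = 243/8
  p_5/q_5 = 638/21
q_4 = 8 ≤ 9 < 21 = q_5, so the answer is 243/8.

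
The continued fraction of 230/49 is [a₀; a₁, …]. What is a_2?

230 = 4·49 + 34   →  a_0 = 4
49 = 1·34 + 15   →  a_1 = 1
34 = 2·15 + 4   →  a_2 = 2

2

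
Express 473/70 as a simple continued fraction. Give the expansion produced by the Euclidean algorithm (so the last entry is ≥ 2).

473 = 6*70 + 53
70 = 1*53 + 17
53 = 3*17 + 2
17 = 8*2 + 1
2 = 2*1 + 0  (stop)
So 473/70 = [6; 1, 3, 8, 2].

[6; 1, 3, 8, 2]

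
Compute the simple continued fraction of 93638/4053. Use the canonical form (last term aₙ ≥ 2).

93638 = 23*4053 + 419
4053 = 9*419 + 282
419 = 1*282 + 137
282 = 2*137 + 8
137 = 17*8 + 1
8 = 8*1 + 0  (stop)
So 93638/4053 = [23; 9, 1, 2, 17, 8].

[23; 9, 1, 2, 17, 8]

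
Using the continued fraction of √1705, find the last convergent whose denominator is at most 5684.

81551/1975

√1705 = [41; 3, 2, 3, 82, …] (period length 4).
Convergents:
  p_0/q_0 = 41/1
  p_1/q_1 = 124/3
  p_2/q_2 = 289/7
  p_3/q_3 = 991/24
  p_4/q_4 = 81551/1975
  p_5/q_5 = 245644/5949
q_4 = 1975 ≤ 5684 < 5949 = q_5, so the answer is 81551/1975.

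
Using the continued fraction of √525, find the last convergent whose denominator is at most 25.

√525 = [22; 1, 10, 2, 10, 1, 44, …] (period length 6).
Convergents:
  p_0/q_0 = 22/1
  p_1/q_1 = 23/1
  p_2/q_2 = 252/11
  p_3/q_3 = 527/23
  p_4/q_4 = 5522/241
q_3 = 23 ≤ 25 < 241 = q_4, so the answer is 527/23.

527/23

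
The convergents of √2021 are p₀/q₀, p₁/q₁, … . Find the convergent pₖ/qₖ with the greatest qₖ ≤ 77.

2023/45

√2021 = [44; 1, 21, 2, 21, 1, 88, …] (period length 6).
Convergents:
  p_0/q_0 = 44/1
  p_1/q_1 = 45/1
  p_2/q_2 = 989/22
  p_3/q_3 = 2023/45
  p_4/q_4 = 43472/967
q_3 = 45 ≤ 77 < 967 = q_4, so the answer is 2023/45.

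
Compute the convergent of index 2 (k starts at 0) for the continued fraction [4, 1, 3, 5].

Using pₖ = aₖpₖ₋₁ + pₖ₋₂, qₖ = aₖqₖ₋₁ + qₖ₋₂ (with p₋₁=1, p₋₂=0, q₋₁=0, q₋₂=1):
  k=0: a=4, p=4, q=1
  k=1: a=1, p=5, q=1
  k=2: a=3, p=19, q=4

19/4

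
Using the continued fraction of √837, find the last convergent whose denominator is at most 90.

839/29

√837 = [28; 1, 13, 2, 13, 1, 56, …] (period length 6).
Convergents:
  p_0/q_0 = 28/1
  p_1/q_1 = 29/1
  p_2/q_2 = 405/14
  p_3/q_3 = 839/29
  p_4/q_4 = 11312/391
q_3 = 29 ≤ 90 < 391 = q_4, so the answer is 839/29.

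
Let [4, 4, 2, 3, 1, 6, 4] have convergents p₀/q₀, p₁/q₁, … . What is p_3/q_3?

131/31

Using pₖ = aₖpₖ₋₁ + pₖ₋₂, qₖ = aₖqₖ₋₁ + qₖ₋₂ (with p₋₁=1, p₋₂=0, q₋₁=0, q₋₂=1):
  k=0: a=4, p=4, q=1
  k=1: a=4, p=17, q=4
  k=2: a=2, p=38, q=9
  k=3: a=3, p=131, q=31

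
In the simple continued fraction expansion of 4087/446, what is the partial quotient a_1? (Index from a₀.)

6

4087 = 9·446 + 73   →  a_0 = 9
446 = 6·73 + 8   →  a_1 = 6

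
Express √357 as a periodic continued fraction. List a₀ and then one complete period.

a₀ = ⌊√357⌋ = 18.
With m₀=0, d₀=1 and mₖ₊₁ = dₖaₖ − mₖ, dₖ₊₁ = (n − mₖ₊₁²)/dₖ, aₖ₊₁ = ⌊(a₀+mₖ₊₁)/dₖ₊₁⌋:
  k=1: m=18, d=33, a=1
  k=2: m=15, d=4, a=8
  k=3: m=17, d=17, a=2
  k=4: m=17, d=4, a=8
  k=5: m=15, d=33, a=1
  k=6: m=18, d=1, a=36
d=1 and a=2a₀=36 at k=6, so the next step gives (m, d) = (18, 33) again — its k=1 value — and the period has length 6.

[18; 1, 8, 2, 8, 1, 36]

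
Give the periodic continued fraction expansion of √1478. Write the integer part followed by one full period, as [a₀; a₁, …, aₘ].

a₀ = ⌊√1478⌋ = 38.

[38; 2, 4, 38, 4, 2, 76]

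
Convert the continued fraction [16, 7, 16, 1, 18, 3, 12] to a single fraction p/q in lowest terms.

Using pₖ = aₖpₖ₋₁ + pₖ₋₂ and qₖ = aₖqₖ₋₁ + qₖ₋₂:
  k=0: a=16, p=16, q=1
  k=1: a=7, p=113, q=7
  k=2: a=16, p=1824, q=113
  k=3: a=1, p=1937, q=120
  k=4: a=18, p=36690, q=2273
  k=5: a=3, p=112007, q=6939
  k=6: a=12, p=1380774, q=85541

1380774/85541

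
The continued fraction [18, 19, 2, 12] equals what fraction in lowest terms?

Using pₖ = aₖpₖ₋₁ + pₖ₋₂ and qₖ = aₖqₖ₋₁ + qₖ₋₂:
  k=0: a=18, p=18, q=1
  k=1: a=19, p=343, q=19
  k=2: a=2, p=704, q=39
  k=3: a=12, p=8791, q=487

8791/487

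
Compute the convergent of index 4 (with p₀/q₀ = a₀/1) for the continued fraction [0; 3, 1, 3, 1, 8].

Using pₖ = aₖpₖ₋₁ + pₖ₋₂, qₖ = aₖqₖ₋₁ + qₖ₋₂ (with p₋₁=1, p₋₂=0, q₋₁=0, q₋₂=1):
  k=0: a=0, p=0, q=1
  k=1: a=3, p=1, q=3
  k=2: a=1, p=1, q=4
  k=3: a=3, p=4, q=15
  k=4: a=1, p=5, q=19

5/19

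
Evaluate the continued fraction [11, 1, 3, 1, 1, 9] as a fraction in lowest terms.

Fold from the inside: start with 9/1.
  1 + 1/9 = 10/9
  1 + 9/10 = 19/10
  3 + 10/19 = 67/19
  1 + 19/67 = 86/67
  11 + 67/86 = 1013/86

1013/86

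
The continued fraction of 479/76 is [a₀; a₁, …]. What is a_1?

479 = 6·76 + 23   →  a_0 = 6
76 = 3·23 + 7   →  a_1 = 3

3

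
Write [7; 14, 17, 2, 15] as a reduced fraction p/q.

53875/7619

Using pₖ = aₖpₖ₋₁ + pₖ₋₂ and qₖ = aₖqₖ₋₁ + qₖ₋₂:
  k=0: a=7, p=7, q=1
  k=1: a=14, p=99, q=14
  k=2: a=17, p=1690, q=239
  k=3: a=2, p=3479, q=492
  k=4: a=15, p=53875, q=7619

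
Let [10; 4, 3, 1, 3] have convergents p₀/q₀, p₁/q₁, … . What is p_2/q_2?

133/13

Using pₖ = aₖpₖ₋₁ + pₖ₋₂, qₖ = aₖqₖ₋₁ + qₖ₋₂ (with p₋₁=1, p₋₂=0, q₋₁=0, q₋₂=1):
  k=0: a=10, p=10, q=1
  k=1: a=4, p=41, q=4
  k=2: a=3, p=133, q=13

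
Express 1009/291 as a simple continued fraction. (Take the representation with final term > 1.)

[3; 2, 7, 6, 3]

1009 = 3·291 + 136
291 = 2·136 + 19
136 = 7·19 + 3
19 = 6·3 + 1
3 = 3·1 + 0  (stop)
So 1009/291 = [3; 2, 7, 6, 3].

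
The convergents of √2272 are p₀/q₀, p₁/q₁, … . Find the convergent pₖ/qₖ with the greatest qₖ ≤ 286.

13537/284

√2272 = [47; 1, 1, 1, 94, …] (period length 4).
Convergents:
  p_0/q_0 = 47/1
  p_1/q_1 = 48/1
  p_2/q_2 = 95/2
  p_3/q_3 = 143/3
  p_4/q_4 = 13537/284
  p_5/q_5 = 13680/287
q_4 = 284 ≤ 286 < 287 = q_5, so the answer is 13537/284.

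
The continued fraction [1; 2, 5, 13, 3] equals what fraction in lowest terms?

Using pₖ = aₖpₖ₋₁ + pₖ₋₂ and qₖ = aₖqₖ₋₁ + qₖ₋₂:
  k=0: a=1, p=1, q=1
  k=1: a=2, p=3, q=2
  k=2: a=5, p=16, q=11
  k=3: a=13, p=211, q=145
  k=4: a=3, p=649, q=446

649/446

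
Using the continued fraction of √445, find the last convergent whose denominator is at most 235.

√445 = [21; 10, 1, 1, 10, 42, …] (period length 5).
Convergents:
  p_0/q_0 = 21/1
  p_1/q_1 = 211/10
  p_2/q_2 = 232/11
  p_3/q_3 = 443/21
  p_4/q_4 = 4662/221
  p_5/q_5 = 196247/9303
q_4 = 221 ≤ 235 < 9303 = q_5, so the answer is 4662/221.

4662/221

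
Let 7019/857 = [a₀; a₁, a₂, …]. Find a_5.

7019 = 8·857 + 163   →  a_0 = 8
857 = 5·163 + 42   →  a_1 = 5
163 = 3·42 + 37   →  a_2 = 3
42 = 1·37 + 5   →  a_3 = 1
37 = 7·5 + 2   →  a_4 = 7
5 = 2·2 + 1   →  a_5 = 2

2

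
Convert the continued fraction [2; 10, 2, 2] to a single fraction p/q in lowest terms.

Using pₖ = aₖpₖ₋₁ + pₖ₋₂ and qₖ = aₖqₖ₋₁ + qₖ₋₂:
  k=0: a=2, p=2, q=1
  k=1: a=10, p=21, q=10
  k=2: a=2, p=44, q=21
  k=3: a=2, p=109, q=52

109/52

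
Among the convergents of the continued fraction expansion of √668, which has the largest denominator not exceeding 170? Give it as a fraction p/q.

√668 = [25; 1, 5, 2, 12, 2, 5, 1, 50, …] (period length 8).
Convergents:
  p_0/q_0 = 25/1
  p_1/q_1 = 26/1
  p_2/q_2 = 155/6
  p_3/q_3 = 336/13
  p_4/q_4 = 4187/162
  p_5/q_5 = 8710/337
q_4 = 162 ≤ 170 < 337 = q_5, so the answer is 4187/162.

4187/162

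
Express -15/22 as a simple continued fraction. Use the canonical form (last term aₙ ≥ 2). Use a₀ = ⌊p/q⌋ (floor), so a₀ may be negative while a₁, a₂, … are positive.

-15 = -1·22 + 7
22 = 3·7 + 1
7 = 7·1 + 0  (stop)
So -15/22 = [-1; 3, 7].

[-1; 3, 7]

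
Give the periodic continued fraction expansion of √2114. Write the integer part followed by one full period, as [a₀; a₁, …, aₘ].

a₀ = ⌊√2114⌋ = 45.

[45; 1, 44, 1, 90]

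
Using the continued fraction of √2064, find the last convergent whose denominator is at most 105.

√2064 = [45; 2, 3, 7, 3, 2, 90, …] (period length 6).
Convergents:
  p_0/q_0 = 45/1
  p_1/q_1 = 91/2
  p_2/q_2 = 318/7
  p_3/q_3 = 2317/51
  p_4/q_4 = 7269/160
q_3 = 51 ≤ 105 < 160 = q_4, so the answer is 2317/51.

2317/51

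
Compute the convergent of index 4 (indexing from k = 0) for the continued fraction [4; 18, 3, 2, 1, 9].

Using pₖ = aₖpₖ₋₁ + pₖ₋₂, qₖ = aₖqₖ₋₁ + qₖ₋₂ (with p₋₁=1, p₋₂=0, q₋₁=0, q₋₂=1):
  k=0: a=4, p=4, q=1
  k=1: a=18, p=73, q=18
  k=2: a=3, p=223, q=55
  k=3: a=2, p=519, q=128
  k=4: a=1, p=742, q=183

742/183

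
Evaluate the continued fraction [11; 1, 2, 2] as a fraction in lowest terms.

82/7

Fold from the inside: start with 2/1.
  2 + 1/2 = 5/2
  1 + 2/5 = 7/5
  11 + 5/7 = 82/7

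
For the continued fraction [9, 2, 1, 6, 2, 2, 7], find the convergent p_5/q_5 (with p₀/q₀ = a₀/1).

Using pₖ = aₖpₖ₋₁ + pₖ₋₂, qₖ = aₖqₖ₋₁ + qₖ₋₂ (with p₋₁=1, p₋₂=0, q₋₁=0, q₋₂=1):
  k=0: a=9, p=9, q=1
  k=1: a=2, p=19, q=2
  k=2: a=1, p=28, q=3
  k=3: a=6, p=187, q=20
  k=4: a=2, p=402, q=43
  k=5: a=2, p=991, q=106

991/106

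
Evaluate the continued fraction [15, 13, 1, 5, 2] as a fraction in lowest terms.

2713/180

Using pₖ = aₖpₖ₋₁ + pₖ₋₂ and qₖ = aₖqₖ₋₁ + qₖ₋₂:
  k=0: a=15, p=15, q=1
  k=1: a=13, p=196, q=13
  k=2: a=1, p=211, q=14
  k=3: a=5, p=1251, q=83
  k=4: a=2, p=2713, q=180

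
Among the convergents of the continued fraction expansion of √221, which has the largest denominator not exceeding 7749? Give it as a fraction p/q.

√221 = [14; 1, 6, 2, 6, 1, 28, …] (period length 6).
Convergents:
  p_0/q_0 = 14/1
  p_1/q_1 = 15/1
  p_2/q_2 = 104/7
  p_3/q_3 = 223/15
  p_4/q_4 = 1442/97
  p_5/q_5 = 1665/112
  p_6/q_6 = 48062/3233
  p_7/q_7 = 49727/3345
  p_8/q_8 = 346424/23303
q_7 = 3345 ≤ 7749 < 23303 = q_8, so the answer is 49727/3345.

49727/3345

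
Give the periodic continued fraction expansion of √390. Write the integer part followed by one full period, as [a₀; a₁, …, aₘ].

a₀ = ⌊√390⌋ = 19.
With m₀=0, d₀=1 and mₖ₊₁ = dₖaₖ − mₖ, dₖ₊₁ = (n − mₖ₊₁²)/dₖ, aₖ₊₁ = ⌊(a₀+mₖ₊₁)/dₖ₊₁⌋:
  k=1: m=19, d=29, a=1
  k=2: m=10, d=10, a=2
  k=3: m=10, d=29, a=1
  k=4: m=19, d=1, a=38
d=1 and a=2a₀=38 at k=4, so the next step gives (m, d) = (19, 29) again — its k=1 value — and the period has length 4.

[19; 1, 2, 1, 38]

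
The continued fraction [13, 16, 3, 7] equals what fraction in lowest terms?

Fold from the inside: start with 7/1.
  3 + 1/7 = 22/7
  16 + 7/22 = 359/22
  13 + 22/359 = 4689/359

4689/359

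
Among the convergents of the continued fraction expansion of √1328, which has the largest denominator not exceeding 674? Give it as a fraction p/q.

√1328 = [36; 2, 3, 1, 3, 1, 3, 2, 72, …] (period length 8).
Convergents:
  p_0/q_0 = 36/1
  p_1/q_1 = 73/2
  p_2/q_2 = 255/7
  p_3/q_3 = 328/9
  p_4/q_4 = 1239/34
  p_5/q_5 = 1567/43
  p_6/q_6 = 5940/163
  p_7/q_7 = 13447/369
  p_8/q_8 = 974124/26731
q_7 = 369 ≤ 674 < 26731 = q_8, so the answer is 13447/369.

13447/369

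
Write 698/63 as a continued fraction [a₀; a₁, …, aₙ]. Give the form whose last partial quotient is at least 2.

698 = 11×63 + 5
63 = 12×5 + 3
5 = 1×3 + 2
3 = 1×2 + 1
2 = 2×1 + 0  (stop)
So 698/63 = [11; 12, 1, 1, 2].

[11; 12, 1, 1, 2]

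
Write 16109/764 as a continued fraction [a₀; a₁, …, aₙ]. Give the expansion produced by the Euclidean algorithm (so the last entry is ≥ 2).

[21; 11, 1, 3, 16]

16109 = 21×764 + 65
764 = 11×65 + 49
65 = 1×49 + 16
49 = 3×16 + 1
16 = 16×1 + 0  (stop)
So 16109/764 = [21; 11, 1, 3, 16].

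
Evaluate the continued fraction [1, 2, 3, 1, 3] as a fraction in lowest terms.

49/34

Using pₖ = aₖpₖ₋₁ + pₖ₋₂ and qₖ = aₖqₖ₋₁ + qₖ₋₂:
  k=0: a=1, p=1, q=1
  k=1: a=2, p=3, q=2
  k=2: a=3, p=10, q=7
  k=3: a=1, p=13, q=9
  k=4: a=3, p=49, q=34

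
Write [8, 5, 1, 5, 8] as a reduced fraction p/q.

Fold from the inside: start with 8/1.
  5 + 1/8 = 41/8
  1 + 8/41 = 49/41
  5 + 41/49 = 286/49
  8 + 49/286 = 2337/286

2337/286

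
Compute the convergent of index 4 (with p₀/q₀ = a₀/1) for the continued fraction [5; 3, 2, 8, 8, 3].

2533/479

Using pₖ = aₖpₖ₋₁ + pₖ₋₂, qₖ = aₖqₖ₋₁ + qₖ₋₂ (with p₋₁=1, p₋₂=0, q₋₁=0, q₋₂=1):
  k=0: a=5, p=5, q=1
  k=1: a=3, p=16, q=3
  k=2: a=2, p=37, q=7
  k=3: a=8, p=312, q=59
  k=4: a=8, p=2533, q=479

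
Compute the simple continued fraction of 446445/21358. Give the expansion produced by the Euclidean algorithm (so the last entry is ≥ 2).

[20; 1, 9, 3, 3, 3, 10, 6]

446445 = 20×21358 + 19285
21358 = 1×19285 + 2073
19285 = 9×2073 + 628
2073 = 3×628 + 189
628 = 3×189 + 61
189 = 3×61 + 6
61 = 10×6 + 1
6 = 6×1 + 0  (stop)
So 446445/21358 = [20; 1, 9, 3, 3, 3, 10, 6].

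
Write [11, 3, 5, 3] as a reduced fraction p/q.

577/51

Fold from the inside: start with 3/1.
  5 + 1/3 = 16/3
  3 + 3/16 = 51/16
  11 + 16/51 = 577/51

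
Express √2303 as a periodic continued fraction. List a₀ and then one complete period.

a₀ = ⌊√2303⌋ = 47.
With m₀=0, d₀=1 and mₖ₊₁ = dₖaₖ − mₖ, dₖ₊₁ = (n − mₖ₊₁²)/dₖ, aₖ₊₁ = ⌊(a₀+mₖ₊₁)/dₖ₊₁⌋:
  k=1: m=47, d=94, a=1
  k=2: m=47, d=1, a=94
d=1 and a=2a₀=94 at k=2, so the next step gives (m, d) = (47, 94) again — its k=1 value — and the period has length 2.

[47; 1, 94]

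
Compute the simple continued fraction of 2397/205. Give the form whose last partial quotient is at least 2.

2397 = 11*205 + 142
205 = 1*142 + 63
142 = 2*63 + 16
63 = 3*16 + 15
16 = 1*15 + 1
15 = 15*1 + 0  (stop)
So 2397/205 = [11; 1, 2, 3, 1, 15].

[11; 1, 2, 3, 1, 15]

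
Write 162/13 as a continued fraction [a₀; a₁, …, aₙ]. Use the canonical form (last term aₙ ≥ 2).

162 = 12·13 + 6
13 = 2·6 + 1
6 = 6·1 + 0  (stop)
So 162/13 = [12; 2, 6].

[12; 2, 6]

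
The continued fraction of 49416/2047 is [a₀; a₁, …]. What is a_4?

49416 = 24·2047 + 288   →  a_0 = 24
2047 = 7·288 + 31   →  a_1 = 7
288 = 9·31 + 9   →  a_2 = 9
31 = 3·9 + 4   →  a_3 = 3
9 = 2·4 + 1   →  a_4 = 2

2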